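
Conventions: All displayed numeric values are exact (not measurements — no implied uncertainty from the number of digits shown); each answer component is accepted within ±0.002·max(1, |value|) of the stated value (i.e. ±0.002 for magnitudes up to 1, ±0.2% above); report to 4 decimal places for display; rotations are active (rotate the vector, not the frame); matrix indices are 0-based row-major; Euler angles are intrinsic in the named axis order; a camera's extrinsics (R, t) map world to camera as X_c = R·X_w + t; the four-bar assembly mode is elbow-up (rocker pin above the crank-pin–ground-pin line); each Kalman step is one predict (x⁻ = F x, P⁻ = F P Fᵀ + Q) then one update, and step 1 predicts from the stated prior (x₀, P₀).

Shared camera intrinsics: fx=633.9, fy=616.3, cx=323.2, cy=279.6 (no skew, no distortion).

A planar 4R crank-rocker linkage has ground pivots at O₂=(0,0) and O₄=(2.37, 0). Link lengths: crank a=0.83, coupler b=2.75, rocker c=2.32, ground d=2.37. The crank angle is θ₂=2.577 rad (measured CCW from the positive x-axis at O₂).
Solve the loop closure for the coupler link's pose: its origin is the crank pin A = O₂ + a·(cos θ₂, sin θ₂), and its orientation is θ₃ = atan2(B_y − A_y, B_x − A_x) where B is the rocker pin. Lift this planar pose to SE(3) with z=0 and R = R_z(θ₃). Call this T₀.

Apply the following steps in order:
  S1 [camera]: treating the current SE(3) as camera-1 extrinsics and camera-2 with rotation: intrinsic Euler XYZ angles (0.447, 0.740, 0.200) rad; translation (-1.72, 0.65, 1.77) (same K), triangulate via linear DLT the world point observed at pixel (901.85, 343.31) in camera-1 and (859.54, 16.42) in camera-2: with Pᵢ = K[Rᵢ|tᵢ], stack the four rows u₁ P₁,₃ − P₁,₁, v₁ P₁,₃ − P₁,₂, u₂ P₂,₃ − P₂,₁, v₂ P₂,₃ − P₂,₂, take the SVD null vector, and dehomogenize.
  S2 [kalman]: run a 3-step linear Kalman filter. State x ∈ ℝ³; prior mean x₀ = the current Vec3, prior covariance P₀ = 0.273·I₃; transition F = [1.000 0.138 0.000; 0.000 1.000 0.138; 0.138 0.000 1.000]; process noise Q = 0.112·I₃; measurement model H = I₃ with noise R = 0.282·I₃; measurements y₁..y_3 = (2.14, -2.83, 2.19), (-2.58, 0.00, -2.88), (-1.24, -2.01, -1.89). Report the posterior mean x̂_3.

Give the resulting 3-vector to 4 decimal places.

source (fourbar_fk): coupler pose = R=[0.7881 -0.6155 0.0000; 0.6155 0.7881 0.0000; 0.0000 0.0000 1.0000], t=(-0.7012, 0.4441, 0.0000)
after S1 (triangulate): (1.7290, -1.6709, 1.8513)
after S2 (kf_track): (-1.0439, -1.6600, -1.1168)

result = (-1.0439, -1.6600, -1.1168)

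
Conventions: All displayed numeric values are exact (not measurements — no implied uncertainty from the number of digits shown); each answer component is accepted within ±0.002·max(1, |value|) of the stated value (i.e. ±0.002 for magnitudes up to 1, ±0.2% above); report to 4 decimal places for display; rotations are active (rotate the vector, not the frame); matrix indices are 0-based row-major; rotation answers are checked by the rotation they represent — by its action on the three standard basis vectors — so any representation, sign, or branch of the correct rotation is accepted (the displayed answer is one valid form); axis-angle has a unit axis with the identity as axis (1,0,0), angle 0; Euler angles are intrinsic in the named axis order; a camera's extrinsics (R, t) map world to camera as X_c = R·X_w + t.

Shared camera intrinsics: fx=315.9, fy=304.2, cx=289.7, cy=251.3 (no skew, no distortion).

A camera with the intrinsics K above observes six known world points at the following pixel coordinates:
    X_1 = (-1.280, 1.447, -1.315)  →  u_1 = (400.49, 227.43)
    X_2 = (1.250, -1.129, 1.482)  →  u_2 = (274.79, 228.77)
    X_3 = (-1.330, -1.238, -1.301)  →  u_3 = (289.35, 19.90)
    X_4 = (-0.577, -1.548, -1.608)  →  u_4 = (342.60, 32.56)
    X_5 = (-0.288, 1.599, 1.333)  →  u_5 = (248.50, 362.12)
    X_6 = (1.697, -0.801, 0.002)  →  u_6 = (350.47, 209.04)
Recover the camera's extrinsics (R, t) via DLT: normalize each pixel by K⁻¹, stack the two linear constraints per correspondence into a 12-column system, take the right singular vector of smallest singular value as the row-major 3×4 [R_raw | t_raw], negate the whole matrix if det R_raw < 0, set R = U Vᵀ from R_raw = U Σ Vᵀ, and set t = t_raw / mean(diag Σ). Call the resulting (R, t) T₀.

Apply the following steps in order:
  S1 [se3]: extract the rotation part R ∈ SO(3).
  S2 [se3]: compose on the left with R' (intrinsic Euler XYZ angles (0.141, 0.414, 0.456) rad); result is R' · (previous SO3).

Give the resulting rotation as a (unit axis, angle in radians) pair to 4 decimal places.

source (pnp_recover): camera pose = R=[0.6490 0.2476 -0.7194; 0.2085 0.8515 0.4811; 0.7317 -0.4622 0.5010], t=(0.2300, -0.4900, 4.2701)
after S1 (rot_of_se3): [0.6490 0.2476 -0.7194; 0.2085 0.8515 0.4811; 0.7317 -0.4622 0.5010]
after S2 (compose_so3): [0.7437 -0.3257 -0.5837; 0.4019 0.9157 0.0010; 0.5342 -0.2354 0.8119]

rotation (axis_angle) = ((-0.1745, -0.8252, 0.5371), 0.7441)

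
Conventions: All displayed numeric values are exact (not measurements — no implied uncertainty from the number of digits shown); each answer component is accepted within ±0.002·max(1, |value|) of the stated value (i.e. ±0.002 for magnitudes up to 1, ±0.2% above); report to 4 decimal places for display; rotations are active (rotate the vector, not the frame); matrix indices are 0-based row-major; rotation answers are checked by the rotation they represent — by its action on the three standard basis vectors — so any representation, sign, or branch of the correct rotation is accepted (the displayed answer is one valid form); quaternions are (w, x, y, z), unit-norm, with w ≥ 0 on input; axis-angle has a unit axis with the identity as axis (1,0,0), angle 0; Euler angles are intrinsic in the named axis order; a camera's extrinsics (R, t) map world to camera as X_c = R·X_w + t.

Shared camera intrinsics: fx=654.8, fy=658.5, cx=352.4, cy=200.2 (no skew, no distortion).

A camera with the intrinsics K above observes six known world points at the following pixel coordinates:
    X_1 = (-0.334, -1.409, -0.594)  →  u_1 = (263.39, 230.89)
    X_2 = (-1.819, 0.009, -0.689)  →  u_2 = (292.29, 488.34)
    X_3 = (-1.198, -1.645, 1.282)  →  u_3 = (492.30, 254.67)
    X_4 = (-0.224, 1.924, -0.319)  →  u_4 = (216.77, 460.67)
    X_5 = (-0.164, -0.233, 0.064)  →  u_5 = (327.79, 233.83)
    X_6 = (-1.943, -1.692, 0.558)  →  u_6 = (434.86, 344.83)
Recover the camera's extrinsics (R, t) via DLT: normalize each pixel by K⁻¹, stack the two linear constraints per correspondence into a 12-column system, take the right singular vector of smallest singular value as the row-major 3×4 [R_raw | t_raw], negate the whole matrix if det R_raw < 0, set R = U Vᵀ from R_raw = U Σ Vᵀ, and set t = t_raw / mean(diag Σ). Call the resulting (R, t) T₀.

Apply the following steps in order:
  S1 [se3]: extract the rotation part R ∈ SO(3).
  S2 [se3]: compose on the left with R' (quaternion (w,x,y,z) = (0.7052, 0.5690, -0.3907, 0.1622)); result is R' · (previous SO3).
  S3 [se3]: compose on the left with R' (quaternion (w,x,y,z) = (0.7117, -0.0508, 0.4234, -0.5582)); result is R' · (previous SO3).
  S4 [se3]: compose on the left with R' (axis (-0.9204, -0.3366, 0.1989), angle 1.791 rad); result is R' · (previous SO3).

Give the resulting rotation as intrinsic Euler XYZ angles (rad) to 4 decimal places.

rotation (euler_xyz) = (-0.1922, -0.0377, -1.5659)

source (pnp_recover): camera pose = R=[-0.2783 0.0128 0.9604; -0.9278 0.2550 -0.2722; -0.2484 -0.9669 -0.0591], t=(-0.2700, 0.1500, 4.1499)
after S1 (rot_of_se3): [-0.2783 0.0128 0.9604; -0.9278 0.2550 -0.2722; -0.2484 -0.9669 -0.0591]
after S2 (compose_so3): [0.5371 0.1908 0.8216; 0.0126 0.9722 -0.2340; -0.8434 0.1361 0.5197]
after S3 (compose_so3): [-0.5369 0.8238 0.1819; -0.1075 0.1470 -0.9833; -0.8368 -0.5474 0.0096]
after S4 (compose_so3): [0.0049 0.9993 -0.0376; -0.9815 0.0120 0.1908; 0.1912 0.0360 0.9809]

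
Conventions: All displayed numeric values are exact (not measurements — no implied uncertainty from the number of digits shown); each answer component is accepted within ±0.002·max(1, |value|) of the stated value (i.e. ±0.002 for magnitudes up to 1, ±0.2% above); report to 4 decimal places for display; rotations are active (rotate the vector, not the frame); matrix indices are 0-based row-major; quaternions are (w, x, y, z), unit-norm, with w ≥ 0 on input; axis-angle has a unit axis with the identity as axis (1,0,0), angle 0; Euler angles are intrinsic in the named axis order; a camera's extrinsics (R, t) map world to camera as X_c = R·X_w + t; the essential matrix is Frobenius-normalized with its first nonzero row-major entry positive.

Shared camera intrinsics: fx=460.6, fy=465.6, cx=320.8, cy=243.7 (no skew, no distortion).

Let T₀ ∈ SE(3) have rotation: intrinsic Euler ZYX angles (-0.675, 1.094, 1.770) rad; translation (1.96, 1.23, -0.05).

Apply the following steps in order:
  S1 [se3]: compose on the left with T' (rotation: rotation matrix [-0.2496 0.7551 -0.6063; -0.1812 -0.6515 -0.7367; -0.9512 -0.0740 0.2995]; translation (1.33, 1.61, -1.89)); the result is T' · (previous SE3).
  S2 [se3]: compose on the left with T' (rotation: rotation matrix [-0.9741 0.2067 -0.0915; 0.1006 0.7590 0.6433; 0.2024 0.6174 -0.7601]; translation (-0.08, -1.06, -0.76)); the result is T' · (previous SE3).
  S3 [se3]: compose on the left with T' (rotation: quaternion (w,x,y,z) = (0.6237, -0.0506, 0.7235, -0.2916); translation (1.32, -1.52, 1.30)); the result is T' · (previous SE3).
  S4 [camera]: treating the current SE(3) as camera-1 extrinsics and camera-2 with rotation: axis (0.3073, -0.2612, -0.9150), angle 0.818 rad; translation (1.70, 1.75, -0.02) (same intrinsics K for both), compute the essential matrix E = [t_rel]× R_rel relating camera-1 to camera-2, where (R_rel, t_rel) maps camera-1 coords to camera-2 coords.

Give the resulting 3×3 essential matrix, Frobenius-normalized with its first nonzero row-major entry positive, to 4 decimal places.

after S1 (compose_se3): R=[0.2327 -0.9392 -0.2526; 0.7764 0.0230 0.6298; -0.5857 -0.3427 0.7345], t=(1.7998, 0.4903, -3.8604)
after S2 (compose_se3): R=[-0.0126 0.9510 0.3090; 0.2360 -0.2975 0.9251; 0.9717 0.0846 -0.2206], t=(-1.3786, -2.9902, 2.8415)
after S3 (compose_se3): R=[0.9769 -0.2139 -0.0039; -0.1485 -0.6913 0.7072; -0.1540 -0.6902 -0.7070], t=(3.3985, -4.4035, 3.8061)
after S4 (essential): [0.4741 0.4387 -0.1748; 0.3207 -0.3155 -0.4029; -0.0172 0.3869 0.1936]

matrix = [0.4741 0.4387 -0.1748; 0.3207 -0.3155 -0.4029; -0.0172 0.3869 0.1936]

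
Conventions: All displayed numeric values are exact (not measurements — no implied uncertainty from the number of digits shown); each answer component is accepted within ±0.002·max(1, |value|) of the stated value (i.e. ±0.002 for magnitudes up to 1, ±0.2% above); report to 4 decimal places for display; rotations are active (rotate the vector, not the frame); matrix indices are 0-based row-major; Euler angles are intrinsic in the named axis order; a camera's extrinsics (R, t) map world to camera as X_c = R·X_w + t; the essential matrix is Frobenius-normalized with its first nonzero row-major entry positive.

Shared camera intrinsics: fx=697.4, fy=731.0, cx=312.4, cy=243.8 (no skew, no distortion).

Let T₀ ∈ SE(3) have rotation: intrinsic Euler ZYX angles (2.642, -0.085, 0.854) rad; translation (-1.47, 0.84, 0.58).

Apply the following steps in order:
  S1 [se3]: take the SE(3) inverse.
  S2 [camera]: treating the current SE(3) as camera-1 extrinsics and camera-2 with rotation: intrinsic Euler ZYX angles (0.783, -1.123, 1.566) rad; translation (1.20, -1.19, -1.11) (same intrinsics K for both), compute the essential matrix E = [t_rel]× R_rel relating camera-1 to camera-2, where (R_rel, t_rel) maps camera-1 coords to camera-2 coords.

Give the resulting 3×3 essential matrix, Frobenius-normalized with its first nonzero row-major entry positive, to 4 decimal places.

matrix = [0.0418 0.1684 -0.6731; 0.2994 -0.3004 -0.1609; -0.3611 0.4250 0.0003]

after S1 (invert_se3): R=[-0.8746 0.4773 0.0849; -0.2586 -0.6073 0.7512; 0.4101 0.6350 0.6546], t=(-1.7359, -0.3056, -0.3102)
after S2 (essential): [0.0418 0.1684 -0.6731; 0.2994 -0.3004 -0.1609; -0.3611 0.4250 0.0003]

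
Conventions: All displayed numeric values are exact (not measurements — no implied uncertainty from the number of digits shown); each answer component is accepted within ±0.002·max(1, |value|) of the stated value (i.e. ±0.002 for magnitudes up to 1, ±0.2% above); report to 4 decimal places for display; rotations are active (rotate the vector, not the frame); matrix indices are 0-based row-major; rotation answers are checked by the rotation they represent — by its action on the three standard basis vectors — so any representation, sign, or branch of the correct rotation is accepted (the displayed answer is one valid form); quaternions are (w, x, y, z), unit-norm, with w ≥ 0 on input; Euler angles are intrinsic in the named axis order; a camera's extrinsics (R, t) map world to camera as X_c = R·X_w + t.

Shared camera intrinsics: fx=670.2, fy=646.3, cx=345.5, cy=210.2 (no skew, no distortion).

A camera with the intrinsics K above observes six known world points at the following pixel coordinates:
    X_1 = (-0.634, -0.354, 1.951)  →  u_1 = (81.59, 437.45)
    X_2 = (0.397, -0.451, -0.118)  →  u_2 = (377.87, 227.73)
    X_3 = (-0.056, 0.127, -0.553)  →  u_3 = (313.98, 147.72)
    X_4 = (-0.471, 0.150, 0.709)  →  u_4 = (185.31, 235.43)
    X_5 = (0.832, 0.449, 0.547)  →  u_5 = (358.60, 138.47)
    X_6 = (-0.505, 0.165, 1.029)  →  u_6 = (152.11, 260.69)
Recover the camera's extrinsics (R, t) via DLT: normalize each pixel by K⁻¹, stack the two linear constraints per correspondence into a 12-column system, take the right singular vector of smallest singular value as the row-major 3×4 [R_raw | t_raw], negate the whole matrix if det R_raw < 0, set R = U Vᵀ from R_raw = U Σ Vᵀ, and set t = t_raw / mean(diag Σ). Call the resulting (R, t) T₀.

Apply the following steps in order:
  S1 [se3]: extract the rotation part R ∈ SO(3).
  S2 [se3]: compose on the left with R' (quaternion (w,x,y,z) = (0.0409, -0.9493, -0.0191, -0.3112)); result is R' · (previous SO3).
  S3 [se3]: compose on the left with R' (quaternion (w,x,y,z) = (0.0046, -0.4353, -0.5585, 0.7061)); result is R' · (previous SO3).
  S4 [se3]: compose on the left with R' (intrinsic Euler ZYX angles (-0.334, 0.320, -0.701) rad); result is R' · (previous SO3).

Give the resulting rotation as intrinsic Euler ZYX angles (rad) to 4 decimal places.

rotation (euler_zyx) = (-2.7100, -0.2910, -0.0142)

source (pnp_recover): camera pose = R=[0.8757 -0.3633 -0.3180; -0.1836 -0.8597 0.4766; -0.4465 -0.3590 -0.8196], t=(-0.3199, -0.1300, 4.6586)
after S1 (rot_of_se3): [0.8757 -0.3633 -0.3180; -0.1836 -0.8597 0.4766; -0.4465 -0.3590 -0.8196]
after S2 (compose_so3): [0.4310 -0.5572 -0.7097; 0.1524 0.8202 -0.5514; 0.8894 0.1296 0.4384]
after S3 (compose_so3): [-0.7459 0.6592 -0.0956; -0.5428 -0.6847 -0.4863; -0.3860 -0.3108 0.8685]
after S4 (compose_so3): [-0.8701 0.4145 0.2665; -0.4007 -0.9099 0.1071; 0.2869 -0.0136 0.9579]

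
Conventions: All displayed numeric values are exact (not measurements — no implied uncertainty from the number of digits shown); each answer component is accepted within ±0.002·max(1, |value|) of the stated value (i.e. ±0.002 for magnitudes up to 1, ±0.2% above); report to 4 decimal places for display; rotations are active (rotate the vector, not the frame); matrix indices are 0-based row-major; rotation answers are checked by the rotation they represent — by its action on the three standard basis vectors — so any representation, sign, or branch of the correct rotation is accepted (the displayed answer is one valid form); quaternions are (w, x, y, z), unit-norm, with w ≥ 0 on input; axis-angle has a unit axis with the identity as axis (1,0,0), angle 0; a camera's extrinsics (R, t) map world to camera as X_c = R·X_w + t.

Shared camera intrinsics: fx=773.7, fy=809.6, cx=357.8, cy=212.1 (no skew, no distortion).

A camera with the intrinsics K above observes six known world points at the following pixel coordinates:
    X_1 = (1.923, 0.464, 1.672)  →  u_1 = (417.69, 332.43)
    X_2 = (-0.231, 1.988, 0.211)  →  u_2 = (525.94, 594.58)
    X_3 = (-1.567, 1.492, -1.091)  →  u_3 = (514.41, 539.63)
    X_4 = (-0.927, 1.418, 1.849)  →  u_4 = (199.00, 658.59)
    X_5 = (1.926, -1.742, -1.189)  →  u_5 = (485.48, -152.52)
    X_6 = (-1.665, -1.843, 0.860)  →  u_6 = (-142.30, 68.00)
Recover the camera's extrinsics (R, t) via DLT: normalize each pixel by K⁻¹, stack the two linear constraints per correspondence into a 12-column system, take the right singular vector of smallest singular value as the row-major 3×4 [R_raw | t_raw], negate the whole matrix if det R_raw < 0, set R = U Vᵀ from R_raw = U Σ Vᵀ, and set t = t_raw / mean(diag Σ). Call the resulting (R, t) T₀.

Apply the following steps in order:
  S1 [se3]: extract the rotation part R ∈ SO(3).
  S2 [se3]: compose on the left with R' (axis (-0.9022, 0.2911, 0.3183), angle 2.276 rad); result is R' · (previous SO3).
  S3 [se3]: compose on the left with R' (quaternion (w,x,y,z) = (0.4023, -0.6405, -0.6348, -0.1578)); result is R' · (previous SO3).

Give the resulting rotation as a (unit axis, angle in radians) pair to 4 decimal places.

rotation (axis_angle) = ((0.9520, -0.2062, 0.2260), 2.3654)

source (pnp_recover): camera pose = R=[0.6298 0.5438 -0.5546; -0.1755 0.7953 0.5803; 0.7566 -0.2681 0.5963], t=(-0.0300, -0.0300, 4.2098)
after S1 (rot_of_se3): [0.6298 0.5438 -0.5546; -0.1755 0.7953 0.5803; 0.7566 -0.2681 0.5963]
after S2 (compose_so3): [0.3648 -0.0925 -0.9265; 0.6046 -0.7332 0.3113; -0.7080 -0.6737 -0.2115]
after S3 (compose_so3): [0.8396 -0.4947 0.2243; -0.1780 -0.6408 -0.7468; 0.5132 0.5871 -0.6260]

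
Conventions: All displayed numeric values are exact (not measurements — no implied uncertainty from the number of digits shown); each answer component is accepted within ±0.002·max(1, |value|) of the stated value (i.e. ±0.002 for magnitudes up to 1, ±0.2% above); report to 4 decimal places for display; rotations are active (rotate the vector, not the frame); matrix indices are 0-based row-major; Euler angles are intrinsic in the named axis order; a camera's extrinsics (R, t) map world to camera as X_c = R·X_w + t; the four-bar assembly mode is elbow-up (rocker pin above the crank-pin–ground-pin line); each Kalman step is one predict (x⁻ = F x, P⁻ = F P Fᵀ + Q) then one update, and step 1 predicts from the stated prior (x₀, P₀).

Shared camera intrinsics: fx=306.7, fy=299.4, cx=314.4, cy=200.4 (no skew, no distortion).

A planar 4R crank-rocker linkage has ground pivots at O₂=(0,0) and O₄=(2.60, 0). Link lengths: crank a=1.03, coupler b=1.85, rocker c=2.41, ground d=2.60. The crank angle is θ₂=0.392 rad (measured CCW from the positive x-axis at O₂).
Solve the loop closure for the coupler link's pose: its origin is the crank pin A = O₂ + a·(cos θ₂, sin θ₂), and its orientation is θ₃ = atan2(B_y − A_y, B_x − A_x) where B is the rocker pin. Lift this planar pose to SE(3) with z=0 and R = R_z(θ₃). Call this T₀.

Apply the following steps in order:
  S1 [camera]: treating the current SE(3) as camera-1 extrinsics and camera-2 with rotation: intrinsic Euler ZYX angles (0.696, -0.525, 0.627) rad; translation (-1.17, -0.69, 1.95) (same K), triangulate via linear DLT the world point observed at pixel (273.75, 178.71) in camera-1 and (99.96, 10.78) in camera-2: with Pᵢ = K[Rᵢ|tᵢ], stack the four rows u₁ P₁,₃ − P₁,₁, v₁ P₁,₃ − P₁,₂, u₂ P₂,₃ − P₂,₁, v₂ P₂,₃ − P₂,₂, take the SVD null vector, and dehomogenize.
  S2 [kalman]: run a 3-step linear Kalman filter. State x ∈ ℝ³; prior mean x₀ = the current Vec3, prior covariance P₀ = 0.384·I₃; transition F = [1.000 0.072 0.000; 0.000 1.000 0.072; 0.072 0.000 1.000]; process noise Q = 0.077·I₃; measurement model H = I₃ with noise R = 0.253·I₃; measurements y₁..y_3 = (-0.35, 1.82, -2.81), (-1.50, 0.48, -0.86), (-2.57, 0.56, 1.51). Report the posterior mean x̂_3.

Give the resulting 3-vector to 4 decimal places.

source (fourbar_fk): coupler pose = R=[0.3069 -0.9518 0.0000; 0.9518 0.3069 0.0000; 0.0000 0.0000 1.0000], t=(0.9519, 0.3935, 0.0000)
after S1 (triangulate): (-0.8813, 0.9887, 1.9582)
after S2 (kf_track): (-1.6065, 0.7558, 0.0133)

result = (-1.6065, 0.7558, 0.0133)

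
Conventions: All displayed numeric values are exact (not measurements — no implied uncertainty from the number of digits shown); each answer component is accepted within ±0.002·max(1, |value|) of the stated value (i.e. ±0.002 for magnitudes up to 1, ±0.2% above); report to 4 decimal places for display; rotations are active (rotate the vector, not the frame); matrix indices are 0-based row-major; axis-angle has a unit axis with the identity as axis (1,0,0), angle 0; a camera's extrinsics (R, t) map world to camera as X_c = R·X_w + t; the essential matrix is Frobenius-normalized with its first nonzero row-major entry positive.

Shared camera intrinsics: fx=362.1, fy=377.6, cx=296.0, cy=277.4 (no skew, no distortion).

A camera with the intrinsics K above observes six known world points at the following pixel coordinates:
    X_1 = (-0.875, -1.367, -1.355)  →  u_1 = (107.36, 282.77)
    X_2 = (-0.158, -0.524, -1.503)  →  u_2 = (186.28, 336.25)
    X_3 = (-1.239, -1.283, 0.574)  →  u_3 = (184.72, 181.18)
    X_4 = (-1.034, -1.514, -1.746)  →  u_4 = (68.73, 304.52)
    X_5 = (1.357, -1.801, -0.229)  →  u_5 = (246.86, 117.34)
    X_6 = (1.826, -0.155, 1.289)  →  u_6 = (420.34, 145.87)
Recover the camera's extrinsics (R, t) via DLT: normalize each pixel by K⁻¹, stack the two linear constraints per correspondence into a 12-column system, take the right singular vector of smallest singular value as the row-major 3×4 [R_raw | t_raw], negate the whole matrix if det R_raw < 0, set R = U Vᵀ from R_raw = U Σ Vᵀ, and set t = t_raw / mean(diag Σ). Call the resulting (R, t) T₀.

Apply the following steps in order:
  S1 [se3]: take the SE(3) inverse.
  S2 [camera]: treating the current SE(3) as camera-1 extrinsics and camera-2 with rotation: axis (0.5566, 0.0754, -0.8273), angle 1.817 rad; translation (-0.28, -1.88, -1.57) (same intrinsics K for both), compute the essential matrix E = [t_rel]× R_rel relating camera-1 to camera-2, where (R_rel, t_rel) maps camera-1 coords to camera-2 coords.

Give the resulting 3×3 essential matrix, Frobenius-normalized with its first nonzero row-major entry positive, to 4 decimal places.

source (pnp_recover): camera pose = R=[0.7206 0.5797 0.3803; -0.0745 0.6101 -0.7888; -0.6893 0.5401 0.4828], t=(-0.2501, -0.2403, 4.9889)
after S1 (invert_se3): R=[0.7206 -0.0745 -0.6893; 0.5797 0.6101 0.5401; 0.3803 -0.7888 0.4828], t=(3.6012, -2.4029, -2.5033)
after S2 (essential): [0.5464 0.0327 0.2555; -0.2671 0.1482 -0.2753; 0.2560 0.5274 -0.3497]

matrix = [0.5464 0.0327 0.2555; -0.2671 0.1482 -0.2753; 0.2560 0.5274 -0.3497]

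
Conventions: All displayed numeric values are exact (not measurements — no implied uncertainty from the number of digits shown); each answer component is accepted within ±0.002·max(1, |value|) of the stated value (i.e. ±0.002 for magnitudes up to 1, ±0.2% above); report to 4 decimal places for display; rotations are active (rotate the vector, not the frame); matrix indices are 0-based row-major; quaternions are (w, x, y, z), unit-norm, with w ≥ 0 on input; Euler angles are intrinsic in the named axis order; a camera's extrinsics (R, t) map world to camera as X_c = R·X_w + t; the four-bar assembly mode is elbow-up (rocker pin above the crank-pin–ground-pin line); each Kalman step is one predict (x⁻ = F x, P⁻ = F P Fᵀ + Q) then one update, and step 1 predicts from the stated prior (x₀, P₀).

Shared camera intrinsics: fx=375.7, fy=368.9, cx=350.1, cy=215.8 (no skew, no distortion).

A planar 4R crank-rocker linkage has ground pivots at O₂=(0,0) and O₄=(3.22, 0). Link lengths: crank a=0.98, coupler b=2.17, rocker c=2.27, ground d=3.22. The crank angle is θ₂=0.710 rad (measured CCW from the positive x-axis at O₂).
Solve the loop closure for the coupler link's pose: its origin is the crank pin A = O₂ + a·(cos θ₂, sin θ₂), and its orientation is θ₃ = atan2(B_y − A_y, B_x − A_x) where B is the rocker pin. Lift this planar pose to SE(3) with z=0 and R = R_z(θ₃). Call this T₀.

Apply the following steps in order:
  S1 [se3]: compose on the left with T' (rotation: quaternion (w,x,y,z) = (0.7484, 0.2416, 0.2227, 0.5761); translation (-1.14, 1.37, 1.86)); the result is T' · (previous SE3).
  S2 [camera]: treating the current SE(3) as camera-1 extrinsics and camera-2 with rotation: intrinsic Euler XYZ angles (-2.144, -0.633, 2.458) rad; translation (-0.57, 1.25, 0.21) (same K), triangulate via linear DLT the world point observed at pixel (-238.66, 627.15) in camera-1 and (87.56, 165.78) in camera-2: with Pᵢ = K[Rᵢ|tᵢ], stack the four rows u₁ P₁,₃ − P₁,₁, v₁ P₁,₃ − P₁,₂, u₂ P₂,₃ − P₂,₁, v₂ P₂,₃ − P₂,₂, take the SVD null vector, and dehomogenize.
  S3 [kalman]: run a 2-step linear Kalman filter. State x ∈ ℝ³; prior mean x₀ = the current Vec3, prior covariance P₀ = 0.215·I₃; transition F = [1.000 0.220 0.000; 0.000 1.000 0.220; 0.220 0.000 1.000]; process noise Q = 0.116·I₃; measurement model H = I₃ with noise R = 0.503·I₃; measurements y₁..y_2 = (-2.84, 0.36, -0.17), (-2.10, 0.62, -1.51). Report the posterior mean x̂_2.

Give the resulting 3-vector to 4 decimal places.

source (fourbar_fk): coupler pose = R=[0.7406 -0.6719 0.0000; 0.6719 0.7406 0.0000; 0.0000 0.0000 1.0000], t=(0.7432, 0.6388, 0.0000)
after S1 (compose_se3): R=[-0.3316 -0.7182 0.6117; 0.8658 -0.4892 -0.1050; 0.3747 0.4948 0.7841], t=(-1.4460, 2.2310, 2.2141)
after S2 (triangulate): (1.0449, 1.4342, -1.2893)
after S3 (kf_track): (-0.9430, 0.4612, -1.2398)

result = (-0.9430, 0.4612, -1.2398)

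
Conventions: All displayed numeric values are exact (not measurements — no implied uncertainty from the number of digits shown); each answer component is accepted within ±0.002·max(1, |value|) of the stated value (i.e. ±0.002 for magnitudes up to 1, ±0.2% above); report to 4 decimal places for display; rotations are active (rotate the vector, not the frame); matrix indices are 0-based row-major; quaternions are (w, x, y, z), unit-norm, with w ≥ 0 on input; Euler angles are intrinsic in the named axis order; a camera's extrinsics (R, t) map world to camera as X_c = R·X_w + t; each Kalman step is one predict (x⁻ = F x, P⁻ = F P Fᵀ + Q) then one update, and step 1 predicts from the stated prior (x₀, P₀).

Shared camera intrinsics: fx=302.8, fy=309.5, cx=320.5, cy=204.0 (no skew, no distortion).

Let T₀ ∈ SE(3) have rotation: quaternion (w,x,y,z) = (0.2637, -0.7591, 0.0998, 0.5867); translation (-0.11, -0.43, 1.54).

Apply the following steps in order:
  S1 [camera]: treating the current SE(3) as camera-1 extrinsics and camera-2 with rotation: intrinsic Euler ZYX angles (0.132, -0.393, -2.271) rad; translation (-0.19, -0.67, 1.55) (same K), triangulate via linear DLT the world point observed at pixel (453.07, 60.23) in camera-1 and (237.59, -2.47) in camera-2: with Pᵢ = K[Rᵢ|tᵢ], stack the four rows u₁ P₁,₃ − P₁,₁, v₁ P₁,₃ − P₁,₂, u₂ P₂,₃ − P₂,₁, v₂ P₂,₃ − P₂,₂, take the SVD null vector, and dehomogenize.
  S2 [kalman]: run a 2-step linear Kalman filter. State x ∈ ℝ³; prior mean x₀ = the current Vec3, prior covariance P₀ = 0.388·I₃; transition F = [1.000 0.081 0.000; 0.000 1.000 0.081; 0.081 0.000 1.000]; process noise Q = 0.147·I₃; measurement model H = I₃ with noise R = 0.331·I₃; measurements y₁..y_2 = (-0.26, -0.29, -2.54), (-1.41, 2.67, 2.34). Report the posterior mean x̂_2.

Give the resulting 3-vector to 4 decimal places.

after S1 (triangulate): (-0.2220, -0.1646, -1.1607)
after S2 (kf_track): (-0.7588, 1.2016, 0.2466)

result = (-0.7588, 1.2016, 0.2466)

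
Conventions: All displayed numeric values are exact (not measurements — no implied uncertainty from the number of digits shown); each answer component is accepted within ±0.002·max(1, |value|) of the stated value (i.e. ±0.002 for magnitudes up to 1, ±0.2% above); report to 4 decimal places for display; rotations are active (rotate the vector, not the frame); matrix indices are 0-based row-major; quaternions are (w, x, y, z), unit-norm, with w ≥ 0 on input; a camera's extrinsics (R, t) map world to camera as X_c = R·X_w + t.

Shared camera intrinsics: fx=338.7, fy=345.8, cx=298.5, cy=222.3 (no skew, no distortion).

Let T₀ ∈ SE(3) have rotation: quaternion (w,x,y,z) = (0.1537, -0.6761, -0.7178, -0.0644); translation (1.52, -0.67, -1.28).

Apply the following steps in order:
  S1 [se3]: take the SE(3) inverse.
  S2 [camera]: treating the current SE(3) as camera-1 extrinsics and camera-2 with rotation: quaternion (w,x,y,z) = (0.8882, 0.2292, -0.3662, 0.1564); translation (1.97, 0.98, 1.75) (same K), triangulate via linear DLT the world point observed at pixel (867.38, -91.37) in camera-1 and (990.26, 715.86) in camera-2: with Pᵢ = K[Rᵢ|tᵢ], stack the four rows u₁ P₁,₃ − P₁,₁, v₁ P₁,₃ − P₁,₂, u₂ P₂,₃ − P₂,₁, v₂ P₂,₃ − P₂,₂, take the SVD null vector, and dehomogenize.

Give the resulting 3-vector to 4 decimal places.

after S1 (invert_se3): R=[-0.0386 0.9507 0.3077; 0.9903 0.0776 -0.1154; -0.1336 0.3003 -0.9445], t=(1.0896, -1.6009, -0.8047)
after S2 (triangulate): (0.8416, 0.4599, -1.4798)

result = (0.8416, 0.4599, -1.4798)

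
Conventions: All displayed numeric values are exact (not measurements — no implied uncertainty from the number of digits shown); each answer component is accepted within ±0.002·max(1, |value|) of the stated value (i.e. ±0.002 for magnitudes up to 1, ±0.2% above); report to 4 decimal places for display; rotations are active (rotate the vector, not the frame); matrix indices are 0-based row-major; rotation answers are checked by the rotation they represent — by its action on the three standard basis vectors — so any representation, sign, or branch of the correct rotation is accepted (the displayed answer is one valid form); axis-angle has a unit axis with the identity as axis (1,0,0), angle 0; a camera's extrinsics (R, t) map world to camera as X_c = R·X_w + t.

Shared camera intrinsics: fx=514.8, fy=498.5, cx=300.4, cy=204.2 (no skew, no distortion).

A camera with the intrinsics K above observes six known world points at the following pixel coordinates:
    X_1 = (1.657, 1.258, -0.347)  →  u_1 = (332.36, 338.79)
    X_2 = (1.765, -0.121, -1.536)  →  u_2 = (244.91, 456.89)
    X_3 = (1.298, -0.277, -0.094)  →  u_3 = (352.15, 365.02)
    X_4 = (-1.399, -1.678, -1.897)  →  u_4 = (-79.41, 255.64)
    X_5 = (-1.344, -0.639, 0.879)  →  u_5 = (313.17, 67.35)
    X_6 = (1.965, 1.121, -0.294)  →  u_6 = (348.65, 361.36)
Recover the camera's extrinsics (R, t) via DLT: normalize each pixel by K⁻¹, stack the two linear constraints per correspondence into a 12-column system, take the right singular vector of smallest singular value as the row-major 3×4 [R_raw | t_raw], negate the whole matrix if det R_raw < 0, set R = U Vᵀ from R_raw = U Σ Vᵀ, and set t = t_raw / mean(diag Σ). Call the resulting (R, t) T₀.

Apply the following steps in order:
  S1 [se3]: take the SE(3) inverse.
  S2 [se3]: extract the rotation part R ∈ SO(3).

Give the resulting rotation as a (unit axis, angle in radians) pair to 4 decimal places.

source (pnp_recover): camera pose = R=[0.4749 -0.0245 0.8797; 0.8653 -0.1689 -0.4718; 0.1602 0.9853 -0.0590], t=(-0.0500, 0.3600, 4.9408)
after S1 (invert_se3): R=[0.4749 0.8653 0.1602; -0.0245 -0.1689 0.9853; 0.8797 -0.4718 -0.0590], t=(-1.0792, -4.8087, 0.5056)
after S2 (rot_of_se3): [0.4749 0.8653 0.1602; -0.0245 -0.1689 0.9853; 0.8797 -0.4718 -0.0590]

rotation (axis_angle) = ((-0.7865, -0.3883, -0.4803), 1.9569)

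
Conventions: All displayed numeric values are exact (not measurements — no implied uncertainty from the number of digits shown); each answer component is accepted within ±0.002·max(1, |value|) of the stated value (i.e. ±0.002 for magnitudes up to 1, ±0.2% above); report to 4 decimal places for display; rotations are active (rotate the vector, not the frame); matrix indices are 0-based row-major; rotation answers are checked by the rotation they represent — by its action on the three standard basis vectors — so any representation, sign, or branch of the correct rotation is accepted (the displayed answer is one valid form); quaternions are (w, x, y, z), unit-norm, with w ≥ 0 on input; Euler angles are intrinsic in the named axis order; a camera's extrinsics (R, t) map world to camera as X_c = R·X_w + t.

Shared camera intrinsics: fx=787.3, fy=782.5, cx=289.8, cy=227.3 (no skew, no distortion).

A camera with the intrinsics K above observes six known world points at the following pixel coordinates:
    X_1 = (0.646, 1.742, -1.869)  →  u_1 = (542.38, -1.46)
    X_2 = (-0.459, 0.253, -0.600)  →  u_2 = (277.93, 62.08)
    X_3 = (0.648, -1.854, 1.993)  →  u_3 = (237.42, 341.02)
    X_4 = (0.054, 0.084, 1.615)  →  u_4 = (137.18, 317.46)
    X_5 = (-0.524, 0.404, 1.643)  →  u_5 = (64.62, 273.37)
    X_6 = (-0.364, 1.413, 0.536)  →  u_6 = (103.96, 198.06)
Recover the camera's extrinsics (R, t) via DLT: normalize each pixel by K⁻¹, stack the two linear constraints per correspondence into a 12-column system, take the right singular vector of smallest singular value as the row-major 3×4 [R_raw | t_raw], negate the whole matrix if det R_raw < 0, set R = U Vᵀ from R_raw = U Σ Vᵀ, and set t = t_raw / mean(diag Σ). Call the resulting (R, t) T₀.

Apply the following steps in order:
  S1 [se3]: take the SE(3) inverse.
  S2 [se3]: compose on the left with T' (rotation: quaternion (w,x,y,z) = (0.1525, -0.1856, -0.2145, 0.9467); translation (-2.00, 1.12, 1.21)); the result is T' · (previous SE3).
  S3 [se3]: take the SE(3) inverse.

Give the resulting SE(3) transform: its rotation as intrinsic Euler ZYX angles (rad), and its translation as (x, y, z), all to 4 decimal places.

source (pnp_recover): camera pose = R=[0.6843 -0.2624 -0.6804; 0.7224 0.1164 0.6816; -0.0996 -0.9579 0.2692], t=(-0.1100, -0.4400, 5.8102)
after S1 (invert_se3): R=[0.6843 0.7224 -0.0996; -0.2624 0.1164 -0.9579; -0.6804 0.6816 0.2692], t=(0.9720, 5.5881, -1.3389)
after S2 (compose_se3): R=[-0.2668 -0.9475 0.1763; 0.7159 -0.0724 0.6944; -0.6452 0.3115 0.6976], t=(-3.4703, -2.8678, -2.7774)
after S3 (invert_se3): R=[-0.2668 0.7159 -0.6452; -0.9475 -0.0724 0.3115; 0.1763 0.6944 0.6976], t=(-0.6647, -2.6308, 4.5408)

rotation (euler_zyx) = (-1.8453, -0.1772, 0.7831), translation = (-0.6647, -2.6308, 4.5408)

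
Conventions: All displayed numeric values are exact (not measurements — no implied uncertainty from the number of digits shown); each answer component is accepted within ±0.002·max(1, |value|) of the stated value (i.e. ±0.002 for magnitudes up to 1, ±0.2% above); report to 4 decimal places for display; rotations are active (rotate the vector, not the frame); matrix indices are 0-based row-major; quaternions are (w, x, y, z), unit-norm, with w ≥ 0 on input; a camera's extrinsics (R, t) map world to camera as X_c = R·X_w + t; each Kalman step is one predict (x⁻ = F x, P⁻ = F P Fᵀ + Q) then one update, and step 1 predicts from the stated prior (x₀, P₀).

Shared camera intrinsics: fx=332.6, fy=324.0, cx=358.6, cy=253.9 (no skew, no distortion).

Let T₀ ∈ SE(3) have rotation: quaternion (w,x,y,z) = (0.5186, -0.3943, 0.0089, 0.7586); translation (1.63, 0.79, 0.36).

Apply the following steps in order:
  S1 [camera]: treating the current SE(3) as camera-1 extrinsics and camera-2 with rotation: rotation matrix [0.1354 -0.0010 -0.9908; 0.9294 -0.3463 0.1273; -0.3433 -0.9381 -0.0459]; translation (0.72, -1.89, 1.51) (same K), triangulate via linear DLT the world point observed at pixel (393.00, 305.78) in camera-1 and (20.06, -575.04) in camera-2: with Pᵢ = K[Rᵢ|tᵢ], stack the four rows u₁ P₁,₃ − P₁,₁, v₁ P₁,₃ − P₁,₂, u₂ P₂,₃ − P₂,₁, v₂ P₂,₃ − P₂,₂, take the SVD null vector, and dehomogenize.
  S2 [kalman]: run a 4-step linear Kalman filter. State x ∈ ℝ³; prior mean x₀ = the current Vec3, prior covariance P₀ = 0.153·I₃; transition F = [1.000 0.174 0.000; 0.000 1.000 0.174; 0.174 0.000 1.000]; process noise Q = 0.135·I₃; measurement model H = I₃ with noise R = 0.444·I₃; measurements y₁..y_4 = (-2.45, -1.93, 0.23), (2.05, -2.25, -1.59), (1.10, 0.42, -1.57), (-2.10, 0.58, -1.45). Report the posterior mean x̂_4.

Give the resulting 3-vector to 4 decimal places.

after S1 (triangulate): (-1.1427, 0.7035, 1.7629)
after S2 (kf_track): (-0.7959, -0.1439, -1.0530)

result = (-0.7959, -0.1439, -1.0530)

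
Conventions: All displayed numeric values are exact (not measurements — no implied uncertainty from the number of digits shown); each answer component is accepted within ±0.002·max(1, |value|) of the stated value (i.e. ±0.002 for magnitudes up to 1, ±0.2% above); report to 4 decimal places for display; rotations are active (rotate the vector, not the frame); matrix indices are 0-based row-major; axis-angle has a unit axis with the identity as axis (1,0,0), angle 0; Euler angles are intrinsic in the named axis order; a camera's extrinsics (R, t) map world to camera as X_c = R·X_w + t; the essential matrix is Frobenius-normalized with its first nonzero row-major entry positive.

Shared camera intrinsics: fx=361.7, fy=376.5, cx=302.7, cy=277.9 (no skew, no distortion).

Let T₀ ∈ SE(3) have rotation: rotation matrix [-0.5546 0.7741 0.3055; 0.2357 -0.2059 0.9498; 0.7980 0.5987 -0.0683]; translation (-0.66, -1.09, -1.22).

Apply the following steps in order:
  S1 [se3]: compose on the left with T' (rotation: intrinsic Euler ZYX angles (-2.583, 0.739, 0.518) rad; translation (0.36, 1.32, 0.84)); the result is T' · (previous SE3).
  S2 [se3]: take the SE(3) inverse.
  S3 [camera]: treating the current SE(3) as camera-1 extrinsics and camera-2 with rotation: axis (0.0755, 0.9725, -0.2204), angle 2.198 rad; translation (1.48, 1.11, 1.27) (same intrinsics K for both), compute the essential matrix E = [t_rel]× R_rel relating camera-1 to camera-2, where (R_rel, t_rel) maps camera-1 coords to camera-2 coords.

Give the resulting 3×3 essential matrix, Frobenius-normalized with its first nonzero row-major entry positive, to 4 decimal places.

after S1 (compose_se3): R=[-0.2160 -0.9760 0.0291; 0.0895 -0.0494 -0.9948; 0.9723 -0.2122 0.0980], t=(1.5056, 2.4404, 0.1022)
after S2 (invert_se3): R=[-0.2160 0.0895 0.9723; -0.9760 -0.0494 -0.2122; 0.0291 -0.9948 0.0980], t=(0.0074, 1.6117, 2.3738)
after S3 (essential): [0.2594 -0.5958 0.0000; 0.0253 0.3084 0.0247; 0.6484 0.2184 0.1153]

matrix = [0.2594 -0.5958 0.0000; 0.0253 0.3084 0.0247; 0.6484 0.2184 0.1153]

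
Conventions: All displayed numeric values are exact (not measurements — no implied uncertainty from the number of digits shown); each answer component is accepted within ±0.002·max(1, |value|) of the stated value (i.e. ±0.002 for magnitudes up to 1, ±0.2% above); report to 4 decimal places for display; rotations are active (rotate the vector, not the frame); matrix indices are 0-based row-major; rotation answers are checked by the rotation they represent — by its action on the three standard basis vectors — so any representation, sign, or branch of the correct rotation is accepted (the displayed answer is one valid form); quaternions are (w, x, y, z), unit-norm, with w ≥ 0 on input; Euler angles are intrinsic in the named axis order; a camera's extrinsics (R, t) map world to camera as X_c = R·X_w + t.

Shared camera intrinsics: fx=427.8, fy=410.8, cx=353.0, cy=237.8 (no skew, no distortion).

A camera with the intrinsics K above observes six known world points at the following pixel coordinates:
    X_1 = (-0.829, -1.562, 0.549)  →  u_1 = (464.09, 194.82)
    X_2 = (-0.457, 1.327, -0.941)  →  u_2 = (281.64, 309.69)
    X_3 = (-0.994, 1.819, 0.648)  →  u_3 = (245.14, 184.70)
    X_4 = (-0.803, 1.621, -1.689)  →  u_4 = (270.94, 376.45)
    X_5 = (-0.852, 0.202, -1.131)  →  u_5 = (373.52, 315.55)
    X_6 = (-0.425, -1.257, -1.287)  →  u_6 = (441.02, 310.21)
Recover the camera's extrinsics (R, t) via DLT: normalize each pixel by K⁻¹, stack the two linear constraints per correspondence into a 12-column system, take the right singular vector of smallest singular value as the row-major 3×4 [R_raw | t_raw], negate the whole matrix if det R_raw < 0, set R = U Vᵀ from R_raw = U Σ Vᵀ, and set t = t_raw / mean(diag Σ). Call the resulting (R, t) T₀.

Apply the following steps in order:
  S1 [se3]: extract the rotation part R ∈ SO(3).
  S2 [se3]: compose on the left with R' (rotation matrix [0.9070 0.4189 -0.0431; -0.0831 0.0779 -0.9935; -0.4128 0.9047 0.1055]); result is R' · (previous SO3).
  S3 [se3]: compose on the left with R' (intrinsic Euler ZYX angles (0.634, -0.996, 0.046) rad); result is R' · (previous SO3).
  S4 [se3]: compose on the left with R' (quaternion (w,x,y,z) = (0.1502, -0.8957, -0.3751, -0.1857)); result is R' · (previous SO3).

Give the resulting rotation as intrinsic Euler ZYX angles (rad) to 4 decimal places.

source (pnp_recover): camera pose = R=[-0.4567 -0.8866 -0.0727; 0.0629 0.0493 -0.9968; 0.8874 -0.4599 0.0332], t=(-0.0200, -0.0100, 6.5606)
after S1 (rot_of_se3): [-0.4567 -0.8866 -0.0727; 0.0629 0.0493 -0.9968; 0.8874 -0.4599 0.0332]
after S2 (compose_so3): [-0.4261 -0.7637 -0.4849; -0.8387 0.5344 -0.1046; 0.3390 0.3621 -0.8683]
after S3 (compose_so3): [0.1160 -0.9021 0.4156; -0.9740 -0.0213 0.2254; -0.1945 -0.4310 -0.8812]
after S4 (compose_so3): [-0.6763 -0.6964 0.2402; 0.6480 -0.7175 -0.2556; 0.3503 -0.0172 0.9365]

rotation (euler_zyx) = (2.3775, -0.3579, -0.0184)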